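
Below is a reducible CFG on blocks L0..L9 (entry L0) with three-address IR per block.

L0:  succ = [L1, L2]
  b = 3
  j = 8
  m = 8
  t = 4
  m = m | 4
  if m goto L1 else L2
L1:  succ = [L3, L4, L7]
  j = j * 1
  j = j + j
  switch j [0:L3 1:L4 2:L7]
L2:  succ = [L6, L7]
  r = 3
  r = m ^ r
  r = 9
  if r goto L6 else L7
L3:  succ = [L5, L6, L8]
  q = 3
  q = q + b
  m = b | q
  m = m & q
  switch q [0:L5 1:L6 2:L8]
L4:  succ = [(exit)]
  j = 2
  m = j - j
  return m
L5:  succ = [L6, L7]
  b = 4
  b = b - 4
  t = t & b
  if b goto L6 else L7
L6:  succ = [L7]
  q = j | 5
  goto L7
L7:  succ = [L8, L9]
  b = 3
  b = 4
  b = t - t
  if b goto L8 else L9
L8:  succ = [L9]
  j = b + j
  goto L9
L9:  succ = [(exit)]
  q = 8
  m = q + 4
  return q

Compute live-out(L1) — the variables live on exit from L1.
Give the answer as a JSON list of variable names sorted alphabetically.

Answer: ["b", "j", "t"]

Working:
Block summaries:
  L0 def {b,j,m,t} use ∅
  L1 def {j} use {j}
  L2 def {r} use {m}
  L3 def {m,q} use {b}
  L4 def {j,m} use ∅
  L5 def {b,t} use {t}
  L6 def {q} use {j}
  L7 def {b} use {t}
  L8 def {j} use {b,j}
  L9 def {m,q} use ∅

Liveness:
  L0: in=∅ out={b,j,m,t}
  L1: in={b,j,t} out={b,j,t}
  L2: in={j,m,t} out={j,t}
  L3: in={b,j,t} out={b,j,t}
  L4: in=∅ out=∅
  L5: in={j,t} out={j,t}
  L6: in={j,t} out={j,t}
  L7: in={j,t} out={b,j}
  L8: in={b,j} out=∅
  L9: in=∅ out=∅

live-out(L1) = ["b", "j", "t"]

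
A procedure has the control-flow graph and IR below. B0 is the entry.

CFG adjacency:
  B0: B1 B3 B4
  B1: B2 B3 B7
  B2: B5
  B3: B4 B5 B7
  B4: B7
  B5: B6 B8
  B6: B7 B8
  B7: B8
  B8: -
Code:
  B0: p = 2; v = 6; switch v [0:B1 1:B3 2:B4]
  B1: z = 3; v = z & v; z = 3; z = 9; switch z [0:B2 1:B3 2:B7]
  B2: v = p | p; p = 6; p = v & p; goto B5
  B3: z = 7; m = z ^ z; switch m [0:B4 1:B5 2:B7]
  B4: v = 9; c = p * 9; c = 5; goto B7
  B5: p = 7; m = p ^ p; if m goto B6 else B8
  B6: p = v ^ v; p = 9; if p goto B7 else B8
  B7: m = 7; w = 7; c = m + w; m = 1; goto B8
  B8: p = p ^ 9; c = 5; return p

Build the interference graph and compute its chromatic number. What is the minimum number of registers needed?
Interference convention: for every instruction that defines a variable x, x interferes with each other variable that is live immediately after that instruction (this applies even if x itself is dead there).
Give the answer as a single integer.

Answer: 3

Derivation:
Per-block:
  B0: {p,v} / ∅
  B1: {v,z} / {v}
  B2: {p,v} / {p}
  B3: {m,z} / ∅
  B4: {c,v} / {p}
  B5: {m,p} / ∅
  B6: {p} / {v}
  B7: {c,m,w} / ∅
  B8: {c,p} / {p}

Liveness:
  B0 li=∅ lo={p,v}
  B1 li={p,v} lo={p,v}
  B2 li={p} lo={v}
  B3 li={p,v} lo={p,v}
  B4 li={p} lo={p}
  B5 li={v} lo={p,v}
  B6 li={v} lo={p}
  B7 li={p} lo={p}
  B8 li={p} lo=∅

Conflict graph:
  c↔{p}
  m↔{p,v,w}
  p↔{c,m,v,w,z}
  v↔{m,p,z}
  w↔{m,p}
  z↔{p,v}

Chromatic number:
  clique {m,p,v} ⇒ need ≥ 3
  3-colouring: r0={p}  r1={c,m,z}  r2={v,w}
  χ = 3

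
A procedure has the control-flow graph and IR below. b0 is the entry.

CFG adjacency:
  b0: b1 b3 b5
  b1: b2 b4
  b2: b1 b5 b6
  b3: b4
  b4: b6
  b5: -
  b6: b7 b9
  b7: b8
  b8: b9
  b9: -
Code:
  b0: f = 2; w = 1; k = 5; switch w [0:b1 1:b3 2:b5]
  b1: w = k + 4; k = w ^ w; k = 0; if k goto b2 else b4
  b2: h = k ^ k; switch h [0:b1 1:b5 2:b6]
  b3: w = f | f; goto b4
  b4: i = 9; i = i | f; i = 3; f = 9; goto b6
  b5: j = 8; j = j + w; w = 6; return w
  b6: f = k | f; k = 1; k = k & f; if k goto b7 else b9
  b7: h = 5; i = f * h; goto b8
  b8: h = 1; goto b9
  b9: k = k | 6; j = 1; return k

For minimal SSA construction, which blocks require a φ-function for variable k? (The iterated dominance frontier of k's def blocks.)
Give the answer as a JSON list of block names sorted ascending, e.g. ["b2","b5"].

Answer: ["b1", "b4", "b5", "b6"]

Derivation:
idom tree: b1←b0 b2←b1 b3←b0 b4←b0 b5←b0 b6←b0 b7←b6 b8←b7 b9←b6
Dom at joins:
  b1: preds {b0,b2}: {b0} ∩ {b0,b1,b2} = {b0}; idom=b0
  b4: preds {b1,b3}: {b0,b1} ∩ {b0,b3} = {b0}; idom=b0
  b5: preds {b0,b2}: {b0} ∩ {b0,b1,b2} = {b0}; idom=b0
  b6: preds {b2,b4}: {b0,b1,b2} ∩ {b0,b4} = {b0}; idom=b0
  b9: preds {b6,b8}: {b0,b6} ∩ {b0,b6,b7,b8} = {b0,b6}; idom=b6

Frontier:
  join b1 pred b0: · stop@b0
  join b1 pred b2: b2→b1 stop@b0
  join b4 pred b1: b1 stop@b0
  join b4 pred b3: b3 stop@b0
  join b5 pred b0: · stop@b0
  join b5 pred b2: b2→b1 stop@b0
  join b6 pred b2: b2→b1 stop@b0
  join b6 pred b4: b4 stop@b0
  join b9 pred b6: · stop@b6
  join b9 pred b8: b8→b7 stop@b6
  DF(b0)=∅
  DF(b1)={b1,b4,b5,b6}
  DF(b2)={b1,b5,b6}
  DF(b3)={b4}
  DF(b4)={b6}
  DF(b5)=∅
  DF(b6)=∅
  DF(b7)={b9}
  DF(b8)={b9}
  DF(b9)=∅

φ for k: defs {b0,b1,b6,b9}
  DF⁺ = {b1,b4,b5,b6}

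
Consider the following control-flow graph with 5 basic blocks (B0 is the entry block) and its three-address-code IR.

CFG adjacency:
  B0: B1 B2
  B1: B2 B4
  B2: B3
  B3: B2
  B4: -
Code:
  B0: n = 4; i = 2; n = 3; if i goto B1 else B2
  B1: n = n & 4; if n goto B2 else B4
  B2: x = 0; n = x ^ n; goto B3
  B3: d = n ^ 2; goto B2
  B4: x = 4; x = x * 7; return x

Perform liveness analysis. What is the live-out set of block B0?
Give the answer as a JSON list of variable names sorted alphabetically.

Answer: ["n"]

Derivation:
def/use:
  B0 def {i,n} use ∅
  B1 def {n} use {n}
  B2 def {n,x} use {n}
  B3 def {d} use {n}
  B4 def {x} use ∅

Live sets:
  live B0: ∅→{n}
  live B1: {n}→{n}
  live B2: {n}→{n}
  live B3: {n}→{n}
  live B4: ∅→∅

live-out(B0) = ["n"]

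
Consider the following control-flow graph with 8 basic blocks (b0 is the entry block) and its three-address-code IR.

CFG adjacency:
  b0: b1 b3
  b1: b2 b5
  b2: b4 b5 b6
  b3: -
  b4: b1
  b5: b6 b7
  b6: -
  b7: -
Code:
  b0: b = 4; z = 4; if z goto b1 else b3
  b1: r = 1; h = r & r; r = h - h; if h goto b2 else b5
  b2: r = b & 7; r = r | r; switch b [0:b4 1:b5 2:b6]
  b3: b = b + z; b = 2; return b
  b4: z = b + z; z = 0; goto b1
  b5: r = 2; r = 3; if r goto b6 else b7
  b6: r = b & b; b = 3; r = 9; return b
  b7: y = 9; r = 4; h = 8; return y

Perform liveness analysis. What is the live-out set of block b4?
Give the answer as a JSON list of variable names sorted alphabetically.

Answer: ["b", "z"]

Derivation:
Per-block:
  b0 def {b,z} use ∅
  b1 def {h,r} use ∅
  b2 def {r} use {b}
  b3 def {b} use {b,z}
  b4 def {z} use {b,z}
  b5 def {r} use ∅
  b6 def {b,r} use {b}
  b7 def {h,r,y} use ∅

Backward fixpoint:
  b0: in=∅ out={b,z}
  b1: in={b,z} out={b,z}
  b2: in={b,z} out={b,z}
  b3: in={b,z} out=∅
  b4: in={b,z} out={b,z}
  b5: in={b} out={b}
  b6: in={b} out=∅
  b7: in=∅ out=∅

live-out(b4) = ["b", "z"]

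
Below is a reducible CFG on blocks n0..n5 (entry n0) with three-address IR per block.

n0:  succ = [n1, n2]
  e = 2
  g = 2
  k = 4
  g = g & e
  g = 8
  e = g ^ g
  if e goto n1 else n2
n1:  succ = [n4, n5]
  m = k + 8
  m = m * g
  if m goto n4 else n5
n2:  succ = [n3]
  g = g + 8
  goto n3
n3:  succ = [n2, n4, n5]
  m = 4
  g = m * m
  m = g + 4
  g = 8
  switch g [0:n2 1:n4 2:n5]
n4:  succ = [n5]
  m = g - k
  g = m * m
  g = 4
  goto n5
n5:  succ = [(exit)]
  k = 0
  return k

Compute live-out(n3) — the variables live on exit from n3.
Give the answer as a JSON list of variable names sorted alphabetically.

Answer: ["g", "k"]

Derivation:
Per-block:
  n0: {e,g,k} / ∅
  n1: {m} / {g,k}
  n2: {g} / {g}
  n3: {g,m} / ∅
  n4: {g,m} / {g,k}
  n5: {k} / ∅

Backward fixpoint:
  n0: in=∅ out={g,k}
  n1: in={g,k} out={g,k}
  n2: in={g,k} out={k}
  n3: in={k} out={g,k}
  n4: in={g,k} out=∅
  n5: in=∅ out=∅

live-out(n3) = ["g", "k"]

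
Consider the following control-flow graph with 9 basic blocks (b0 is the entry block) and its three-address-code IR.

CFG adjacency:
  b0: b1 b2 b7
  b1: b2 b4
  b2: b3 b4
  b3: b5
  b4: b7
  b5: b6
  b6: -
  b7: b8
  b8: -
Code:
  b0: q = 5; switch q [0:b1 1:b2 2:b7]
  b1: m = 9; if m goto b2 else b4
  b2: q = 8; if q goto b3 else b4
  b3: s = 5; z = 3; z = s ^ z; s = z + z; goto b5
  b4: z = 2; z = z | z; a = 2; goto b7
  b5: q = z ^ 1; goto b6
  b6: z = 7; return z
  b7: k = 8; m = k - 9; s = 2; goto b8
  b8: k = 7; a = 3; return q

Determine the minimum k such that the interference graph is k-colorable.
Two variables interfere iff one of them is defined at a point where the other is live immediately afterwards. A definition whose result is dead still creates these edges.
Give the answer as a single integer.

Block summaries:
  b0: {q} / ∅
  b1: {m} / ∅
  b2: {q} / ∅
  b3: {s,z} / ∅
  b4: {a,z} / ∅
  b5: {q} / {z}
  b6: {z} / ∅
  b7: {k,m,s} / ∅
  b8: {a,k} / {q}

Live sets:
  live b0: ∅→{q}
  live b1: {q}→{q}
  live b2: ∅→{q}
  live b3: ∅→{z}
  live b4: {q}→{q}
  live b5: {z}→∅
  live b6: ∅→∅
  live b7: {q}→{q}
  live b8: {q}→∅

Conflict graph:
  a — {q}
  k — {q}
  m — {q}
  q — {a,k,m,s,z}
  s — {q,z}
  z — {q,s}

Registers:
  {q,s,z} pairwise interfere (3-clique) ⇒ χ ≥ 3
  assign a→r1 k→r1 m→r1 q→r0 s→r1 z→r2 — no edge inside a register ⇒ χ ≤ 3
  χ = 3

Answer: 3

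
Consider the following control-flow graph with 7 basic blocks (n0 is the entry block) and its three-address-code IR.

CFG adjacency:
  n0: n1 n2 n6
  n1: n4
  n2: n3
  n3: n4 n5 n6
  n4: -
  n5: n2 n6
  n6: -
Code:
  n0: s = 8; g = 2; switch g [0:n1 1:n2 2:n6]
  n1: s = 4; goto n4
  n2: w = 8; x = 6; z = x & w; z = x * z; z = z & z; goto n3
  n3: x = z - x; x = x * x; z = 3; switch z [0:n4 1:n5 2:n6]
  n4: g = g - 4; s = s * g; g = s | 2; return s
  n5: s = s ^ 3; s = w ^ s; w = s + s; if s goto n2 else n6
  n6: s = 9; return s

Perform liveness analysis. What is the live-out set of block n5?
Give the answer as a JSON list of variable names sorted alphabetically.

Answer: ["g", "s"]

Working:
Block summaries:
  n0 def {g,s} use ∅
  n1 def {s} use ∅
  n2 def {w,x,z} use ∅
  n3 def {x,z} use {x,z}
  n4 def {g,s} use {g,s}
  n5 def {s,w} use {s,w}
  n6 def {s} use ∅

Live sets:
  n0 li=∅ lo={g,s}
  n1 li={g} lo={g,s}
  n2 li={g,s} lo={g,s,w,x,z}
  n3 li={g,s,w,x,z} lo={g,s,w}
  n4 li={g,s} lo=∅
  n5 li={g,s,w} lo={g,s}
  n6 li=∅ lo=∅

live-out(n5) = ["g", "s"]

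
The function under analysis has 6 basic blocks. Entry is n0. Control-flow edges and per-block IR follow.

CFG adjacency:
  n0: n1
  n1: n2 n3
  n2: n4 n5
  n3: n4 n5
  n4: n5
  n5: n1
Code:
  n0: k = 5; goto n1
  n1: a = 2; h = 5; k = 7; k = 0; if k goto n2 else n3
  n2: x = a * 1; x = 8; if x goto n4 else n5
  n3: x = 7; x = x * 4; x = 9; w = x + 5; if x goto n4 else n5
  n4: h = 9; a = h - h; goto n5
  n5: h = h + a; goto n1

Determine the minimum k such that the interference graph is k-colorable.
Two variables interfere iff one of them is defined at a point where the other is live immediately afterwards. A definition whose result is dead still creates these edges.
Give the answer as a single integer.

Answer: 4

Working:
Block summaries:
  n0: def={k} ue=∅
  n1: def={a,h,k} ue=∅
  n2: def={x} ue={a}
  n3: def={w,x} ue=∅
  n4: def={a,h} ue=∅
  n5: def={h} ue={a,h}

Backward fixpoint:
  n0 li=∅ lo=∅
  n1 li=∅ lo={a,h}
  n2 li={a,h} lo={a,h}
  n3 li={a,h} lo={a,h}
  n4 li=∅ lo={a,h}
  n5 li={a,h} lo=∅

Interference:
  a↔{h,k,w,x}
  h↔{a,k,w,x}
  k↔{a,h}
  w↔{a,h,x}
  x↔{a,h,w}

Chromatic number:
  {a,h,w,x} pairwise interfere (4-clique) ⇒ χ ≥ 4
  4-colouring: R0={a}  R1={h}  R2={k,w}  R3={x}
  χ = 4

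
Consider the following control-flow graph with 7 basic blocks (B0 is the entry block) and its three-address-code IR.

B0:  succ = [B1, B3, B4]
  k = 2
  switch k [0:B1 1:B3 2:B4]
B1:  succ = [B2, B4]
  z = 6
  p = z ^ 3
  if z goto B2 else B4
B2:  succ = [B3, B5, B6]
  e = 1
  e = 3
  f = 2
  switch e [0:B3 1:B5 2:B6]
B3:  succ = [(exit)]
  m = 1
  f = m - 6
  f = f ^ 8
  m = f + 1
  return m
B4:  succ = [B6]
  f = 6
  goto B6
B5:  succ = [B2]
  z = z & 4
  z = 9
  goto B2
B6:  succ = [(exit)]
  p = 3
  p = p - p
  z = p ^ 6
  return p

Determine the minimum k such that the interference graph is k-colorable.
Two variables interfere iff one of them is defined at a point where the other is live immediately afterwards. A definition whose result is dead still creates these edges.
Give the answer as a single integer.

Answer: 3

Analysis:
def/use:
  B0 def {k} use ∅
  B1 def {p,z} use ∅
  B2 def {e,f} use ∅
  B3 def {f,m} use ∅
  B4 def {f} use ∅
  B5 def {z} use {z}
  B6 def {p,z} use ∅

Liveness:
  B0: in=∅ out=∅
  B1: in=∅ out={z}
  B2: in={z} out={z}
  B3: in=∅ out=∅
  B4: in=∅ out=∅
  B5: in={z} out={z}
  B6: in=∅ out=∅

Interference:
  e↔{f,z}
  f↔{e,z}
  k↔∅
  m↔∅
  p↔{z}
  z↔{e,f,p}

Chromatic number:
  clique {e,f,z} ⇒ need ≥ 3
  3-colouring: r0={k,m,z}  r1={e,p}  r2={f}
  χ = 3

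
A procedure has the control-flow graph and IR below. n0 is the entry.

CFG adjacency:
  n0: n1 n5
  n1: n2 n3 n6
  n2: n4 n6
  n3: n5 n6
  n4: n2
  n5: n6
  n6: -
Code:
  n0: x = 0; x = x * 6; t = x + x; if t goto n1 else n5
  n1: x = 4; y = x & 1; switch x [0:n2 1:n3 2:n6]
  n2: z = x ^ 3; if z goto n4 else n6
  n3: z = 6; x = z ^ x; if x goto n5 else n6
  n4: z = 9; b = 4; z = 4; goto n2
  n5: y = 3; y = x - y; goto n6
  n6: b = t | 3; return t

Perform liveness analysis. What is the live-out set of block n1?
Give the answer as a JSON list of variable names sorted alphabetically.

Answer: ["t", "x"]

Derivation:
def/use:
  n0: {t,x} / ∅
  n1: {x,y} / ∅
  n2: {z} / {x}
  n3: {x,z} / {x}
  n4: {b,z} / ∅
  n5: {y} / {x}
  n6: {b} / {t}

Backward fixpoint:
  live n0: ∅→{t,x}
  live n1: {t}→{t,x}
  live n2: {t,x}→{t,x}
  live n3: {t,x}→{t,x}
  live n4: {t,x}→{t,x}
  live n5: {t,x}→{t}
  live n6: {t}→∅

live-out(n1) = ["t", "x"]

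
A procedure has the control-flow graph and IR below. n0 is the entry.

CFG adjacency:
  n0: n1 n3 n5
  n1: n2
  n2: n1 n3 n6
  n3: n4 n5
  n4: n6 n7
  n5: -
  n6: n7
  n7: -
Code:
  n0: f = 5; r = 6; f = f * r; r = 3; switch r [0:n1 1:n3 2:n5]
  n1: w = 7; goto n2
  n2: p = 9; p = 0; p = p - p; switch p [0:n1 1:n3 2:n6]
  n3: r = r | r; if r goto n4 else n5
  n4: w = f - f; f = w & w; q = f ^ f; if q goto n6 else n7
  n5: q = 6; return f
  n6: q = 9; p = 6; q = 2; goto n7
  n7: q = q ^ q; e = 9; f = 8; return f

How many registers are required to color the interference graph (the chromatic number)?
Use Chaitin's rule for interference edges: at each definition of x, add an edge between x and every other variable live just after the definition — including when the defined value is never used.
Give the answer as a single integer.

Answer: 3

Analysis:
Per-block:
  n0 def {f,r} use ∅
  n1 def {w} use ∅
  n2 def {p} use ∅
  n3 def {r} use {r}
  n4 def {f,q,w} use {f}
  n5 def {q} use {f}
  n6 def {p,q} use ∅
  n7 def {e,f,q} use {q}

Backward fixpoint:
  n0: in=∅ out={f,r}
  n1: in={f,r} out={f,r}
  n2: in={f,r} out={f,r}
  n3: in={f,r} out={f}
  n4: in={f} out={q}
  n5: in={f} out=∅
  n6: in=∅ out={q}
  n7: in={q} out=∅

Interference:
  e: ∅
  f: {p,q,r,w}
  p: {f,r}
  q: {f}
  r: {f,p,w}
  w: {f,r}

Colouring:
  lower bound: {f,p,r} mutually conflict ⇒ χ ≥ 3
  assign e→c0 f→c0 p→c2 q→c1 r→c1 w→c2 — no edge inside a register ⇒ χ ≤ 3
  χ = 3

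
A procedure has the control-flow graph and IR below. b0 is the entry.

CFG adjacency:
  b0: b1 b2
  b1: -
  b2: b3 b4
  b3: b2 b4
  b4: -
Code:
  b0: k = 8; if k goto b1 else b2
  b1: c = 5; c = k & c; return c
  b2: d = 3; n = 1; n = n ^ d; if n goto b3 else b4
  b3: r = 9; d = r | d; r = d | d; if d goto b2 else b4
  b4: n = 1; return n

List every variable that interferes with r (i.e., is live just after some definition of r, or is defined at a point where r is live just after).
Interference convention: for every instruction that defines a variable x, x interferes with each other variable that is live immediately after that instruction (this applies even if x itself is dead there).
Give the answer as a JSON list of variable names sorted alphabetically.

Per-block:
  b0 def {k} use ∅
  b1 def {c} use {k}
  b2 def {d,n} use ∅
  b3 def {d,r} use {d}
  b4 def {n} use ∅

Live sets:
  live b0: ∅→{k}
  live b1: {k}→∅
  live b2: ∅→{d}
  live b3: {d}→∅
  live b4: ∅→∅

Conflict graph:
  c — {k}
  d — {n,r}
  k — {c}
  n — {d}
  r — {d}

N(r) = ["d"]

Answer: ["d"]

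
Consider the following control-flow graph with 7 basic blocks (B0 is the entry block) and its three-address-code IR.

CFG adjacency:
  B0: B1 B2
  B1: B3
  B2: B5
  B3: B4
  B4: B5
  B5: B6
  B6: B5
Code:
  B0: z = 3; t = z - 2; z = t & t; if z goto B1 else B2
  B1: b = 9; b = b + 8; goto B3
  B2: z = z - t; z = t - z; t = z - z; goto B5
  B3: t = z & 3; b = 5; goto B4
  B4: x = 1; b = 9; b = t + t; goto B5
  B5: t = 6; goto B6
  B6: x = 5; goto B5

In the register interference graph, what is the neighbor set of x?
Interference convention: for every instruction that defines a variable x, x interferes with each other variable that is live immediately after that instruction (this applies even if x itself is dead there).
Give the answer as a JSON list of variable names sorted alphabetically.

Per-block:
  B0: {t,z} / ∅
  B1: {b} / ∅
  B2: {t,z} / {t,z}
  B3: {b,t} / {z}
  B4: {b,x} / {t}
  B5: {t} / ∅
  B6: {x} / ∅

Live sets:
  live B0: ∅→{t,z}
  live B1: {z}→{z}
  live B2: {t,z}→∅
  live B3: {z}→{t}
  live B4: {t}→∅
  live B5: ∅→∅
  live B6: ∅→∅

Interference:
  b — {t,z}
  t — {b,x,z}
  x — {t}
  z — {b,t}

N(x) = ["t"]

Answer: ["t"]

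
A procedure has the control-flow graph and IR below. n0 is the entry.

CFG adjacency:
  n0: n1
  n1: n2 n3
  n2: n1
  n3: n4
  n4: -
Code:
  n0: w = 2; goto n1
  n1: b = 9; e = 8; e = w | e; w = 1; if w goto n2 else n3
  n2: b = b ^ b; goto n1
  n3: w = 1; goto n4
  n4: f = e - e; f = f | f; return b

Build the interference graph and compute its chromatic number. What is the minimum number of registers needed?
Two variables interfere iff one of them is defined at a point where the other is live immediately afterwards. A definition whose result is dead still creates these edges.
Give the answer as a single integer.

Answer: 3

Working:
Per-block:
  n0 def {w} use ∅
  n1 def {b,e,w} use {w}
  n2 def {b} use {b}
  n3 def {w} use ∅
  n4 def {f} use {b,e}

Backward fixpoint:
  live n0: ∅→{w}
  live n1: {w}→{b,e,w}
  live n2: {b,w}→{w}
  live n3: {b,e}→{b,e}
  live n4: {b,e}→∅

Conflict graph:
  b — {e,f,w}
  e — {b,w}
  f — {b}
  w — {b,e}

Registers:
  {b,e,w} pairwise interfere (3-clique) ⇒ χ ≥ 3
  assign b→R0 e→R1 f→R1 w→R2 — no edge inside a register ⇒ χ ≤ 3
  χ = 3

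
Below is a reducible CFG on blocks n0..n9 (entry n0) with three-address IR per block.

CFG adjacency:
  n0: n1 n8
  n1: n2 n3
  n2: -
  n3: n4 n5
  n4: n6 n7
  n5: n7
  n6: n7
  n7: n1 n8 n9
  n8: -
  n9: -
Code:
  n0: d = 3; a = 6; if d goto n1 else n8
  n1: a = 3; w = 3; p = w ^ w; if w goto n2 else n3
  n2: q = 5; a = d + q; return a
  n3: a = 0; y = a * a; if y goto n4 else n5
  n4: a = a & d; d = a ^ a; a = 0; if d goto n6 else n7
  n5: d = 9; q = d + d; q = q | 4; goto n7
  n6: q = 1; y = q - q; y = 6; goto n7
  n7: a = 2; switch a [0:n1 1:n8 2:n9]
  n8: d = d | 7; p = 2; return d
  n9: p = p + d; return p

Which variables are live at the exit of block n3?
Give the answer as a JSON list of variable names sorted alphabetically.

Answer: ["a", "d", "p"]

Working:
Block summaries:
  n0: def={a,d} ue=∅
  n1: def={a,p,w} ue=∅
  n2: def={a,q} ue={d}
  n3: def={a,y} ue=∅
  n4: def={a,d} ue={a,d}
  n5: def={d,q} ue=∅
  n6: def={q,y} ue=∅
  n7: def={a} ue=∅
  n8: def={d,p} ue={d}
  n9: def={p} ue={d,p}

Live sets:
  n0 li=∅ lo={d}
  n1 li={d} lo={d,p}
  n2 li={d} lo=∅
  n3 li={d,p} lo={a,d,p}
  n4 li={a,d,p} lo={d,p}
  n5 li={p} lo={d,p}
  n6 li={d,p} lo={d,p}
  n7 li={d,p} lo={d,p}
  n8 li={d} lo=∅
  n9 li={d,p} lo=∅

live-out(n3) = ["a", "d", "p"]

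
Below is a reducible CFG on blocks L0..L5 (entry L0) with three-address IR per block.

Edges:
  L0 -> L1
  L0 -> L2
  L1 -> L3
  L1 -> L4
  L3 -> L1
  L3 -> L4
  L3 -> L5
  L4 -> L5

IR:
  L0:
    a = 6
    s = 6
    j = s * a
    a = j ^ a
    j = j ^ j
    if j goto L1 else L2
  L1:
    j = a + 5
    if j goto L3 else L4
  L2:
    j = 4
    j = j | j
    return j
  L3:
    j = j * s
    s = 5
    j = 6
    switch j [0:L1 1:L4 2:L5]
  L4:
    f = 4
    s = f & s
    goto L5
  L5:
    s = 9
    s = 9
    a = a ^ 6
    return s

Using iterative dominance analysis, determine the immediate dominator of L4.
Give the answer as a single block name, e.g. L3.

Answer: L1

Analysis:
idom tree: L1←L0 L2←L0 L3←L1 L4←L1 L5←L1
Dom∩ at merges:
  L1: preds {L0,L3}: {L0} ∩ {L0,L1,L3} = {L0}; idom=L0
  L4: preds {L1,L3}: {L0,L1} ∩ {L0,L1,L3} = {L0,L1}; idom=L1
  L5: preds {L3,L4}: {L0,L1,L3} ∩ {L0,L1,L4} = {L0,L1}; idom=L1

idom(L4) = L1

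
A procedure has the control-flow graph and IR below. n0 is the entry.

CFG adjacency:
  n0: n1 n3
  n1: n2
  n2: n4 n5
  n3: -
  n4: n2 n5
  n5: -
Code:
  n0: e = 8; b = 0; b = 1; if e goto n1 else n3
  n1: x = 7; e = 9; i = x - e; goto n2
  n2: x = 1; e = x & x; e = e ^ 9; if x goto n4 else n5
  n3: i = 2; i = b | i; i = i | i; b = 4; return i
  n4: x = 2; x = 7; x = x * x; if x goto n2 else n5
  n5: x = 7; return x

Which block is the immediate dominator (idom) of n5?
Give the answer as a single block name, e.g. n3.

idom tree: n1←n0 n2←n1 n3←n0 n4←n2 n5←n2
Join-block Dom:
  n2: preds {n1,n4}: {n0,n1} ∩ {n0,n1,n2,n4} = {n0,n1}; idom=n1
  n5: preds {n2,n4}: {n0,n1,n2} ∩ {n0,n1,n2,n4} = {n0,n1,n2}; idom=n2

idom(n5) = n2

Answer: n2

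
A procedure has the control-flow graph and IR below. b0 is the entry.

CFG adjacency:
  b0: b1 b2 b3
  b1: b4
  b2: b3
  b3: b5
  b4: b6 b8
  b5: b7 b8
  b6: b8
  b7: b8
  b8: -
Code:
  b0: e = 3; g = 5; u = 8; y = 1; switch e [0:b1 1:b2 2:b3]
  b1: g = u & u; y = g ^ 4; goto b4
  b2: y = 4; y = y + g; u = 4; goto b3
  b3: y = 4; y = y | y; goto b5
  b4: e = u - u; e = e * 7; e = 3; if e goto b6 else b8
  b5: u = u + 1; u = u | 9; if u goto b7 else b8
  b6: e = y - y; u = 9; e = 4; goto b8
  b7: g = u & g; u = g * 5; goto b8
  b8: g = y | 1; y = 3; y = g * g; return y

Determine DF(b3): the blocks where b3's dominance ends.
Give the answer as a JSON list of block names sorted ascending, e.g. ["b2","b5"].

Answer: ["b8"]

Derivation:
idom tree: b1←b0 b2←b0 b3←b0 b4←b1 b5←b3 b6←b4 b7←b5 b8←b0
Dom at joins:
  b3: preds {b0,b2}: {b0} ∩ {b0,b2} = {b0}; idom=b0
  b8: preds {b4,b5,b6,b7}: {b0,b1,b4} ∩ {b0,b3,b5} ∩ {b0,b1,b4,b6} ∩ {b0,b3,b5,b7} = {b0}; idom=b0

DF walk-up:
  join b3 pred b0: · stop@b0
  join b3 pred b2: b2 stop@b0
  join b8 pred b4: b4→b1 stop@b0
  join b8 pred b5: b5→b3 stop@b0
  join b8 pred b6: b6→b4→b1 stop@b0
  join b8 pred b7: b7→b5→b3 stop@b0
  b0 → ∅
  b1 → {b8}
  b2 → {b3}
  b3 → {b8}
  b4 → {b8}
  b5 → {b8}
  b6 → {b8}
  b7 → {b8}
  b8 → ∅

DF(b3) = ["b8"]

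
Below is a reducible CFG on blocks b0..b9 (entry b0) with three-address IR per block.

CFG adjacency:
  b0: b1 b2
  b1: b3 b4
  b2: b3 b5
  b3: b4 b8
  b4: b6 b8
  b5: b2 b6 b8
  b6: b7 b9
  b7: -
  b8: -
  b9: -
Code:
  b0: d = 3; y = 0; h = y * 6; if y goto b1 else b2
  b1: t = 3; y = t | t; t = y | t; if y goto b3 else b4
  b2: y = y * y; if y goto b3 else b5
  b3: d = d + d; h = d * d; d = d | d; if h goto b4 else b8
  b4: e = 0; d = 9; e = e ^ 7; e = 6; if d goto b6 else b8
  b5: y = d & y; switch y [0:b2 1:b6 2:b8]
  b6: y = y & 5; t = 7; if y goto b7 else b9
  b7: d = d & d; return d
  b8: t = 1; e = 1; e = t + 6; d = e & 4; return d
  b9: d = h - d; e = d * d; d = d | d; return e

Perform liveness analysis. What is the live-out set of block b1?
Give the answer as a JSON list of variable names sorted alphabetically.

Answer: ["d", "h", "y"]

Working:
Block summaries:
  b0: {d,h,y} / ∅
  b1: {t,y} / ∅
  b2: {y} / {y}
  b3: {d,h} / {d}
  b4: {d,e} / ∅
  b5: {y} / {d,y}
  b6: {t,y} / {y}
  b7: {d} / {d}
  b8: {d,e,t} / ∅
  b9: {d,e} / {d,h}

Liveness:
  b0 li=∅ lo={d,h,y}
  b1 li={d,h} lo={d,h,y}
  b2 li={d,h,y} lo={d,h,y}
  b3 li={d,y} lo={h,y}
  b4 li={h,y} lo={d,h,y}
  b5 li={d,h,y} lo={d,h,y}
  b6 li={d,h,y} lo={d,h}
  b7 li={d} lo=∅
  b8 li=∅ lo=∅
  b9 li={d,h} lo=∅

live-out(b1) = ["d", "h", "y"]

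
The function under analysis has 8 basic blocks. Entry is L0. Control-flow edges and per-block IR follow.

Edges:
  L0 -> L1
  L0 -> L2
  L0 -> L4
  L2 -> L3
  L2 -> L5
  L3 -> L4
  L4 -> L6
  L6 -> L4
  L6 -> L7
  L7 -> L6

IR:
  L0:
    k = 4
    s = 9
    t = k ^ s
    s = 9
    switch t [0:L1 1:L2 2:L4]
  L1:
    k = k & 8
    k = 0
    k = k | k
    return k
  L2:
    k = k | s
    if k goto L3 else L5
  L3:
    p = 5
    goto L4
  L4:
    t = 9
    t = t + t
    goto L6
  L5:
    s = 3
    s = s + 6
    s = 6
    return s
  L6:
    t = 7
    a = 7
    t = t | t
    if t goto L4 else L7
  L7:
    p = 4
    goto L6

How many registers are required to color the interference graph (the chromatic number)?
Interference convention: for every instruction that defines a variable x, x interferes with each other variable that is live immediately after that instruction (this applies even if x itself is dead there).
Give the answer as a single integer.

Per-block:
  L0 def {k,s,t} use ∅
  L1 def {k} use {k}
  L2 def {k} use {k,s}
  L3 def {p} use ∅
  L4 def {t} use ∅
  L5 def {s} use ∅
  L6 def {a,t} use ∅
  L7 def {p} use ∅

Backward fixpoint:
  L0 li=∅ lo={k,s}
  L1 li={k} lo=∅
  L2 li={k,s} lo=∅
  L3 li=∅ lo=∅
  L4 li=∅ lo=∅
  L5 li=∅ lo=∅
  L6 li=∅ lo=∅
  L7 li=∅ lo=∅

Interfere edges:
  a: {t}
  k: {s,t}
  p: ∅
  s: {k,t}
  t: {a,k,s}

Chromatic number:
  {k,s,t} pairwise interfere (3-clique) ⇒ χ ≥ 3
  assign a→c1 k→c1 p→c0 s→c2 t→c0 — no edge inside a register ⇒ χ ≤ 3
  χ = 3

Answer: 3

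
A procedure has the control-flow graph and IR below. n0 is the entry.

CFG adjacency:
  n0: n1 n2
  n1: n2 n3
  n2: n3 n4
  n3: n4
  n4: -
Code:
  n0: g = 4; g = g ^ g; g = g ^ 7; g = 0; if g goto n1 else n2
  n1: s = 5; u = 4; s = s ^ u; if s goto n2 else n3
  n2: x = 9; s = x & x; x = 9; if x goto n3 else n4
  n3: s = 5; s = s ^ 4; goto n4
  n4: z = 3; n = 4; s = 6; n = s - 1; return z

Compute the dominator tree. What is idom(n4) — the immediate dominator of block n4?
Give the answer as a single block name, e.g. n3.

idom tree: n1←n0 n2←n0 n3←n0 n4←n0
Dom∩ at merges:
  n2: preds {n0,n1}: {n0} ∩ {n0,n1} = {n0}; idom=n0
  n3: preds {n1,n2}: {n0,n1} ∩ {n0,n2} = {n0}; idom=n0
  n4: preds {n2,n3}: {n0,n2} ∩ {n0,n3} = {n0}; idom=n0

idom(n4) = n0

Answer: n0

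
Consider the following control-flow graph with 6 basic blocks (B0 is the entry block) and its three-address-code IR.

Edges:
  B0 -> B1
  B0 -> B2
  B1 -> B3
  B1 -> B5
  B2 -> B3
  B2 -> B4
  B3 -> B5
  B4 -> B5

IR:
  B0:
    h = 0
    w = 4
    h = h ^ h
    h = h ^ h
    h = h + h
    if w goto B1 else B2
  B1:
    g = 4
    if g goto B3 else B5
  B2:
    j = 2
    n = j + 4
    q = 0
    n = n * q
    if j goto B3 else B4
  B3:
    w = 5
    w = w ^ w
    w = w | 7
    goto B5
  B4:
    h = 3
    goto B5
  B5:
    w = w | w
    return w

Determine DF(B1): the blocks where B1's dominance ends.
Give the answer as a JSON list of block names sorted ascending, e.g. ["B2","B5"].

Answer: ["B3", "B5"]

Derivation:
idom tree: B1←B0 B2←B0 B3←B0 B4←B2 B5←B0
Join-block Dom:
  B3: preds {B1,B2}: {B0,B1} ∩ {B0,B2} = {B0}; idom=B0
  B5: preds {B1,B3,B4}: {B0,B1} ∩ {B0,B3} ∩ {B0,B2,B4} = {B0}; idom=B0

DF walk-up:
  join B3 pred B1: B1 stop@B0
  join B3 pred B2: B2 stop@B0
  join B5 pred B1: B1 stop@B0
  join B5 pred B3: B3 stop@B0
  join B5 pred B4: B4→B2 stop@B0
  B0 → ∅
  B1 → {B3,B5}
  B2 → {B3,B5}
  B3 → {B5}
  B4 → {B5}
  B5 → ∅

DF(B1) = ["B3", "B5"]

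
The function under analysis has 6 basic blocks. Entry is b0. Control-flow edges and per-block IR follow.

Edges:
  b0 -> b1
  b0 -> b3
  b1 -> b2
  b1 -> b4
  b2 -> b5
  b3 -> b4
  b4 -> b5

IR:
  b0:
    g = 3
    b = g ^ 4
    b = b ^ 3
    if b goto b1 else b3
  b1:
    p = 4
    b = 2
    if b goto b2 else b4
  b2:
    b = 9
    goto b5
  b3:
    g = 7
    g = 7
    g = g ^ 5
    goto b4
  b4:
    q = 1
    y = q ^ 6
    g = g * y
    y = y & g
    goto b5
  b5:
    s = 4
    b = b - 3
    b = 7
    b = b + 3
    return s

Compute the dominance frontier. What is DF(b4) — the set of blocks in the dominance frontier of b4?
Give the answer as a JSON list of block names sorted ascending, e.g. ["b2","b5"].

Answer: ["b5"]

Analysis:
idom tree: b1←b0 b2←b1 b3←b0 b4←b0 b5←b0
Join-block Dom:
  b4: preds {b1,b3}: {b0,b1} ∩ {b0,b3} = {b0}; idom=b0
  b5: preds {b2,b4}: {b0,b1,b2} ∩ {b0,b4} = {b0}; idom=b0

DF derivation:
  b4←b1: walk b1 to b0
  b4←b3: walk b3 to b0
  b5←b2: walk b2→b1 to b0
  b5←b4: walk b4 to b0
  b0 → ∅
  b1 → {b4,b5}
  b2 → {b5}
  b3 → {b4}
  b4 → {b5}
  b5 → ∅

DF(b4) = ["b5"]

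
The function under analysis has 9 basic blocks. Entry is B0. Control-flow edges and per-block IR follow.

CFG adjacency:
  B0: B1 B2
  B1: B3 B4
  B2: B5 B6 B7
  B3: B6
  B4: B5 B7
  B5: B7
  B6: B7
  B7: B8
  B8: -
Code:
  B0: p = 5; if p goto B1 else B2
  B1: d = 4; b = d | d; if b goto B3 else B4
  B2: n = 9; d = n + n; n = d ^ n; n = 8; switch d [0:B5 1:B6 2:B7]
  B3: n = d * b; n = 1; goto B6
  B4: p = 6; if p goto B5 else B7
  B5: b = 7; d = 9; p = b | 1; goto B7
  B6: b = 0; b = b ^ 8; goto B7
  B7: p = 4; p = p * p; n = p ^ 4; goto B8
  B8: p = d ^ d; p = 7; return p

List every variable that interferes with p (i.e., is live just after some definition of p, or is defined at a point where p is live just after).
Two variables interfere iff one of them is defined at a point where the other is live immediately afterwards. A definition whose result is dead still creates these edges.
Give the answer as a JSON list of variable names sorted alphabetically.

Answer: ["d"]

Analysis:
Per-block:
  B0: {p} / ∅
  B1: {b,d} / ∅
  B2: {d,n} / ∅
  B3: {n} / {b,d}
  B4: {p} / ∅
  B5: {b,d,p} / ∅
  B6: {b} / ∅
  B7: {n,p} / ∅
  B8: {p} / {d}

Backward fixpoint:
  B0 li=∅ lo=∅
  B1 li=∅ lo={b,d}
  B2 li=∅ lo={d}
  B3 li={b,d} lo={d}
  B4 li={d} lo={d}
  B5 li=∅ lo={d}
  B6 li={d} lo={d}
  B7 li={d} lo={d}
  B8 li={d} lo=∅

Conflict graph:
  b: {d}
  d: {b,n,p}
  n: {d}
  p: {d}

N(p) = ["d"]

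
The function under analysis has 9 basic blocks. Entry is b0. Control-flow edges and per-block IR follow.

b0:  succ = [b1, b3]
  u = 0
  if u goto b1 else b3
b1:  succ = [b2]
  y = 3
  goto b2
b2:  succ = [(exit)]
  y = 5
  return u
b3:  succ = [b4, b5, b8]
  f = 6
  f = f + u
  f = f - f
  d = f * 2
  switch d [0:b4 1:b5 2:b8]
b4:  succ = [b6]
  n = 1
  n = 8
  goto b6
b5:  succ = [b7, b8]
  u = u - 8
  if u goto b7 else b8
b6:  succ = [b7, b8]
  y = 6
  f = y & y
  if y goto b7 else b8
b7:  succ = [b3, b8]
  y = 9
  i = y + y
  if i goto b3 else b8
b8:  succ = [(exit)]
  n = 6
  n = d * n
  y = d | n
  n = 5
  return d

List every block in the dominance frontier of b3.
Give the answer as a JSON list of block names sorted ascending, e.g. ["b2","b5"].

idom tree: b1←b0 b2←b1 b3←b0 b4←b3 b5←b3 b6←b4 b7←b3 b8←b3
Join-block Dom:
  b3: preds {b0,b7}: {b0} ∩ {b0,b3,b7} = {b0}; idom=b0
  b7: preds {b5,b6}: {b0,b3,b5} ∩ {b0,b3,b4,b6} = {b0,b3}; idom=b3
  b8: preds {b3,b5,b6,b7}: {b0,b3} ∩ {b0,b3,b5} ∩ {b0,b3,b4,b6} ∩ {b0,b3,b7} = {b0,b3}; idom=b3

DF walk-up:
  b3←b0: walk · to b0
  b3←b7: walk b7→b3 to b0
  b7←b5: walk b5 to b3
  b7←b6: walk b6→b4 to b3
  b8←b3: walk · to b3
  b8←b5: walk b5 to b3
  b8←b6: walk b6→b4 to b3
  b8←b7: walk b7 to b3
  DF(b0)=∅
  DF(b1)=∅
  DF(b2)=∅
  DF(b3)={b3}
  DF(b4)={b7,b8}
  DF(b5)={b7,b8}
  DF(b6)={b7,b8}
  DF(b7)={b3,b8}
  DF(b8)=∅

DF(b3) = ["b3"]

Answer: ["b3"]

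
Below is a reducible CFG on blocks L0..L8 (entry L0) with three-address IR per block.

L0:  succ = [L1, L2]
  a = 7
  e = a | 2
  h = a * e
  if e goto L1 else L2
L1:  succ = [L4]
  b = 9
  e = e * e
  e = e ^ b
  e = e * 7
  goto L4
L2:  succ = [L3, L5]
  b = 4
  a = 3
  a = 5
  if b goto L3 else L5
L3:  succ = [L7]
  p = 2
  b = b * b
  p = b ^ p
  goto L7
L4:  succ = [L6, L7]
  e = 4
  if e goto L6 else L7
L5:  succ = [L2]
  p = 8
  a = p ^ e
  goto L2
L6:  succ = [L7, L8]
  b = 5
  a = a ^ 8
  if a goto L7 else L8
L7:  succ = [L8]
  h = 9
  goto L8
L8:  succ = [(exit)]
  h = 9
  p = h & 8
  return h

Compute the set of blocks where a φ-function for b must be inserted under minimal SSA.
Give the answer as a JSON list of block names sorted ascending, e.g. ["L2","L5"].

Answer: ["L2", "L7", "L8"]

Analysis:
idom tree: L1←L0 L2←L0 L3←L2 L4←L1 L5←L2 L6←L4 L7←L0 L8←L0
Dom∩ at merges:
  L2: preds {L0,L5}: {L0} ∩ {L0,L2,L5} = {L0}; idom=L0
  L7: preds {L3,L4,L6}: {L0,L2,L3} ∩ {L0,L1,L4} ∩ {L0,L1,L4,L6} = {L0}; idom=L0
  L8: preds {L6,L7}: {L0,L1,L4,L6} ∩ {L0,L7} = {L0}; idom=L0

DF derivation:
  L2←L0: walk · to L0
  L2←L5: walk L5→L2 to L0
  L7←L3: walk L3→L2 to L0
  L7←L4: walk L4→L1 to L0
  L7←L6: walk L6→L4→L1 to L0
  L8←L6: walk L6→L4→L1 to L0
  L8←L7: walk L7 to L0
  L0: DF=∅
  L1: DF={L7,L8}
  L2: DF={L2,L7}
  L3: DF={L7}
  L4: DF={L7,L8}
  L5: DF={L2}
  L6: DF={L7,L8}
  L7: DF={L8}
  L8: DF=∅

φ for b: defs {L1,L2,L3,L6}
  DF⁺ = {L2,L7,L8}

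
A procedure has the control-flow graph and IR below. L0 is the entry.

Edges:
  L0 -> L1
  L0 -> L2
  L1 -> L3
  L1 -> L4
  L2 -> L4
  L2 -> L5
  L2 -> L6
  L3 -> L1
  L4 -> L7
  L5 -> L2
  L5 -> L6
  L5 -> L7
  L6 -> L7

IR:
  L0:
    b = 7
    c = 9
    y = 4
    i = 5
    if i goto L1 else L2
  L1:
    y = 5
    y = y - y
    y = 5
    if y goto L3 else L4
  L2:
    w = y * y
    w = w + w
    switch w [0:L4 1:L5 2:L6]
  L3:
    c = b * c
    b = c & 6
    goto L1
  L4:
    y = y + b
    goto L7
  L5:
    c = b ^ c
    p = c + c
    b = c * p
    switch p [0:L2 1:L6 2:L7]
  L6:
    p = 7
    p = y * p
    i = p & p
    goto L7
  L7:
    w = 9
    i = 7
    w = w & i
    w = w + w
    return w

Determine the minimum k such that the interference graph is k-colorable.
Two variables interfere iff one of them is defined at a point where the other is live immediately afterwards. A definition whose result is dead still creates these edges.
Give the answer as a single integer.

Block summaries:
  L0: def={b,c,i,y} ue=∅
  L1: def={y} ue=∅
  L2: def={w} ue={y}
  L3: def={b,c} ue={b,c}
  L4: def={y} ue={b,y}
  L5: def={b,c,p} ue={b,c}
  L6: def={i,p} ue={y}
  L7: def={i,w} ue=∅

Backward fixpoint:
  L0: in=∅ out={b,c,y}
  L1: in={b,c} out={b,c,y}
  L2: in={b,c,y} out={b,c,y}
  L3: in={b,c} out={b,c}
  L4: in={b,y} out=∅
  L5: in={b,c,y} out={b,c,y}
  L6: in={y} out=∅
  L7: in=∅ out=∅

Conflict graph:
  b↔{c,i,p,w,y}
  c↔{b,i,p,w,y}
  i↔{b,c,w,y}
  p↔{b,c,y}
  w↔{b,c,i,y}
  y↔{b,c,i,p,w}

Registers:
  {b,c,i,w,y} pairwise interfere (5-clique) ⇒ χ ≥ 5
  assign b→r0 c→r1 i→r3 p→r3 w→r4 y→r2 — no edge inside a register ⇒ χ ≤ 5
  χ = 5

Answer: 5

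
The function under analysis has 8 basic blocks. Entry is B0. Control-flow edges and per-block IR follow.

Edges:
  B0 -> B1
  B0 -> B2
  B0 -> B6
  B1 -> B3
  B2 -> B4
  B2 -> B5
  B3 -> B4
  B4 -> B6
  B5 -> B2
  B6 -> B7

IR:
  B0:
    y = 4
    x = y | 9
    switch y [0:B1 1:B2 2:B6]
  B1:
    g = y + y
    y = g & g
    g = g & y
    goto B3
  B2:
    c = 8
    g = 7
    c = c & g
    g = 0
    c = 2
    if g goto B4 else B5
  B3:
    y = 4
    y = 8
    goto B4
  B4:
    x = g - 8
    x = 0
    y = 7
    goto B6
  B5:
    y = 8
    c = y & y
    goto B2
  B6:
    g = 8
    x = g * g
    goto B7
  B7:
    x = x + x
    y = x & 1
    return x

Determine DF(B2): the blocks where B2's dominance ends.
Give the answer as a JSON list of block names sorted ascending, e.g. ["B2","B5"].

idom tree: B1←B0 B2←B0 B3←B1 B4←B0 B5←B2 B6←B0 B7←B6
Dom∩ at merges:
  B2: preds {B0,B5}: {B0} ∩ {B0,B2,B5} = {B0}; idom=B0
  B4: preds {B2,B3}: {B0,B2} ∩ {B0,B1,B3} = {B0}; idom=B0
  B6: preds {B0,B4}: {B0} ∩ {B0,B4} = {B0}; idom=B0

DF walk-up:
  join B2 pred B0: · stop@B0
  join B2 pred B5: B5→B2 stop@B0
  join B4 pred B2: B2 stop@B0
  join B4 pred B3: B3→B1 stop@B0
  join B6 pred B0: · stop@B0
  join B6 pred B4: B4 stop@B0
  B0 → ∅
  B1 → {B4}
  B2 → {B2,B4}
  B3 → {B4}
  B4 → {B6}
  B5 → {B2}
  B6 → ∅
  B7 → ∅

DF(B2) = ["B2", "B4"]

Answer: ["B2", "B4"]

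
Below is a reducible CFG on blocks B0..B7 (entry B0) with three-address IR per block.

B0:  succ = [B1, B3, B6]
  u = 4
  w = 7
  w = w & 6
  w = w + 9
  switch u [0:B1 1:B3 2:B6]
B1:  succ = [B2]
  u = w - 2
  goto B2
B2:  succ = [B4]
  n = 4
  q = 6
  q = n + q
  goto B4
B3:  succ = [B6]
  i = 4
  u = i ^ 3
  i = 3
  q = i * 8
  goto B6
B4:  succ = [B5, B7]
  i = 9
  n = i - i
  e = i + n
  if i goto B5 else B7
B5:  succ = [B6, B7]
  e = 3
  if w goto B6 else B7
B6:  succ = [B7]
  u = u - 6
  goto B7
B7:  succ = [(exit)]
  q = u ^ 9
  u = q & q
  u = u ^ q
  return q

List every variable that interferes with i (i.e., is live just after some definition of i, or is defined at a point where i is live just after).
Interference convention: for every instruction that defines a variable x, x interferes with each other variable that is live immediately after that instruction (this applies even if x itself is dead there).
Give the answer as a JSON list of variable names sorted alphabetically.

Answer: ["e", "n", "u", "w"]

Working:
def/use:
  B0 def {u,w} use ∅
  B1 def {u} use {w}
  B2 def {n,q} use ∅
  B3 def {i,q,u} use ∅
  B4 def {e,i,n} use ∅
  B5 def {e} use {w}
  B6 def {u} use {u}
  B7 def {q,u} use {u}

Live sets:
  B0: in=∅ out={u,w}
  B1: in={w} out={u,w}
  B2: in={u,w} out={u,w}
  B3: in=∅ out={u}
  B4: in={u,w} out={u,w}
  B5: in={u,w} out={u}
  B6: in={u} out={u}
  B7: in={u} out=∅

Interference:
  e: {i,u,w}
  i: {e,n,u,w}
  n: {i,q,u,w}
  q: {n,u,w}
  u: {e,i,n,q,w}
  w: {e,i,n,q,u}

N(i) = ["e", "n", "u", "w"]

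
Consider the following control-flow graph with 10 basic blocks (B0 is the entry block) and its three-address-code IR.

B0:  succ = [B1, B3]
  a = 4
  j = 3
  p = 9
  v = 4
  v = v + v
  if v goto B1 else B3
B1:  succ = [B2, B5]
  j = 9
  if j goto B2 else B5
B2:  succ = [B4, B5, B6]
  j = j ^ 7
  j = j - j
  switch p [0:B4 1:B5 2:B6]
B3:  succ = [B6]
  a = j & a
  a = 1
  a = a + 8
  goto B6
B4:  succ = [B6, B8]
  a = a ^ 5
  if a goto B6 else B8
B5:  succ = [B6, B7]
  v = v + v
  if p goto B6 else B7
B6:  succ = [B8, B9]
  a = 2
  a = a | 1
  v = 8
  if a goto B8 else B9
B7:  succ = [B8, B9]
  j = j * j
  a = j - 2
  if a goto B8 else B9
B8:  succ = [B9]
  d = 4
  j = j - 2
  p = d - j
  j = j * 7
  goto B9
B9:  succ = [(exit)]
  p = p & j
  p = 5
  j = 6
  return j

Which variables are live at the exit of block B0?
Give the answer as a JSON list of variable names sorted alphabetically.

def/use:
  B0 def {a,j,p,v} use ∅
  B1 def {j} use ∅
  B2 def {j} use {j,p}
  B3 def {a} use {a,j}
  B4 def {a} use {a}
  B5 def {v} use {p,v}
  B6 def {a,v} use ∅
  B7 def {a,j} use {j}
  B8 def {d,j,p} use {j}
  B9 def {j,p} use {j,p}

Backward fixpoint:
  B0 li=∅ lo={a,j,p,v}
  B1 li={a,p,v} lo={a,j,p,v}
  B2 li={a,j,p,v} lo={a,j,p,v}
  B3 li={a,j,p} lo={j,p}
  B4 li={a,j,p} lo={j,p}
  B5 li={j,p,v} lo={j,p}
  B6 li={j,p} lo={j,p}
  B7 li={j,p} lo={j,p}
  B8 li={j} lo={j,p}
  B9 li={j,p} lo=∅

live-out(B0) = ["a", "j", "p", "v"]

Answer: ["a", "j", "p", "v"]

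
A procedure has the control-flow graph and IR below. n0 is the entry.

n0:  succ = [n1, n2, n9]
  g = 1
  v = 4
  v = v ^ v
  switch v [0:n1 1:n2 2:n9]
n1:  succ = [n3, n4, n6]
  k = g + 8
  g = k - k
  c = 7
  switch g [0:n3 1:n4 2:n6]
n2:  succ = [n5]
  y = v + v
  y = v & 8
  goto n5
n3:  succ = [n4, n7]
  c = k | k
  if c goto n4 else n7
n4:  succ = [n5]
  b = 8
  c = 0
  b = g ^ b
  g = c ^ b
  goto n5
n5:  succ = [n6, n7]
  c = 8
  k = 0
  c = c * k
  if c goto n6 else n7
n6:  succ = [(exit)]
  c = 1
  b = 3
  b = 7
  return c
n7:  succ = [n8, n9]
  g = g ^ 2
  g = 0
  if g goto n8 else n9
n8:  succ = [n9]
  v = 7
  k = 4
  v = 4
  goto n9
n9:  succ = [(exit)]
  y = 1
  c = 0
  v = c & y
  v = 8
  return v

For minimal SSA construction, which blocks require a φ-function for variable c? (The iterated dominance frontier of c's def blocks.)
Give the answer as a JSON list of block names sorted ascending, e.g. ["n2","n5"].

idom tree: n1←n0 n2←n0 n3←n1 n4←n1 n5←n0 n6←n0 n7←n0 n8←n7 n9←n0
Dom∩ at merges:
  n4: preds {n1,n3}: {n0,n1} ∩ {n0,n1,n3} = {n0,n1}; idom=n1
  n5: preds {n2,n4}: {n0,n2} ∩ {n0,n1,n4} = {n0}; idom=n0
  n6: preds {n1,n5}: {n0,n1} ∩ {n0,n5} = {n0}; idom=n0
  n7: preds {n3,n5}: {n0,n1,n3} ∩ {n0,n5} = {n0}; idom=n0
  n9: preds {n0,n7,n8}: {n0} ∩ {n0,n7} ∩ {n0,n7,n8} = {n0}; idom=n0

Frontier:
  n4←n1: walk · to n1
  n4←n3: walk n3 to n1
  n5←n2: walk n2 to n0
  n5←n4: walk n4→n1 to n0
  n6←n1: walk n1 to n0
  n6←n5: walk n5 to n0
  n7←n3: walk n3→n1 to n0
  n7←n5: walk n5 to n0
  n9←n0: walk · to n0
  n9←n7: walk n7 to n0
  n9←n8: walk n8→n7 to n0
  n0 → ∅
  n1 → {n5,n6,n7}
  n2 → {n5}
  n3 → {n4,n7}
  n4 → {n5}
  n5 → {n6,n7}
  n6 → ∅
  n7 → {n9}
  n8 → {n9}
  n9 → ∅

φ for c: defs {n1,n3,n4,n5,n6,n9}
  DF⁺ = {n4,n5,n6,n7,n9}

Answer: ["n4", "n5", "n6", "n7", "n9"]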